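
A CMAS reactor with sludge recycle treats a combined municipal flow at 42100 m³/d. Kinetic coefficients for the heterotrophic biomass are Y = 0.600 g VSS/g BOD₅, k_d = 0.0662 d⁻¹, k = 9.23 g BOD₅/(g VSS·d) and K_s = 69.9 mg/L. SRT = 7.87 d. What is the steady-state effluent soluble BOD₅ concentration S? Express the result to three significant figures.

For a completely mixed reactor with recycle the Lawrence–McCarty relation gives S = K_s·(1 + k_d·θ_c) / [θ_c·(Y·k − k_d) − 1] = 69.9 × (1 + 0.0662 × 7.87) / [7.87 × (0.600 × 9.23 − 0.0662) − 1] = 106.3 / 42.06 = 2.528 mg/L.

S ≈ 2.53 mg/L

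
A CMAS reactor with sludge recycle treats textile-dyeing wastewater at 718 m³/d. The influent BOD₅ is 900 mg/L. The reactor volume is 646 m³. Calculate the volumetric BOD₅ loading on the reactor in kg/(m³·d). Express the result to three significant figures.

Volumetric loading L_v = Q·S₀ / V = 718 × 900 g/m³ / 646.0 m³ = 1000 g/(m³·d) = 1.000 kg BOD₅/(m³·d).

L_v ≈ 1.00 kg BOD₅/(m³·d)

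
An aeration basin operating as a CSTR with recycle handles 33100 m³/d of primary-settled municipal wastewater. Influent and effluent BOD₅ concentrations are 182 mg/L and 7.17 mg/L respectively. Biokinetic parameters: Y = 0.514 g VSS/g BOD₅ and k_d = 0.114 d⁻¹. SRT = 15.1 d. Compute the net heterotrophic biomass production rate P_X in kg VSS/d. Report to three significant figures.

Observed yield with endogenous decay: Y_obs = Y / (1 + k_d·θ_c) = 0.514 / (1 + 0.114 × 15.1) = 0.514 / 2.721 = 0.1889 g VSS/g BOD₅.
Mass of BOD₅ removed per day: Q(S₀ − S) = 33100 × 174.8 g/m³ = 5787 kg/d.
Net biomass production P_X = Y_obs × Q·(S₀ − S) = 0.1889 × 5787 = 1093 kg VSS/d.

P_X ≈ 1090 kg VSS/d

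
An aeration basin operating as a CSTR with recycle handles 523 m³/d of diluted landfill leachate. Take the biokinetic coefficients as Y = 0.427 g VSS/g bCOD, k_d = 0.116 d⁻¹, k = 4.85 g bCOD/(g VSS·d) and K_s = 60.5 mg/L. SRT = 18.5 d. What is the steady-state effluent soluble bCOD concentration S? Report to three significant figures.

S ≈ 5.41 mg/L

Effluent substrate depends only on kinetics and SRT: S = K_s(1 + k_d θ_c) / [θ_c(Yk − k_d) − 1] = 60.5 × (1 + 0.116 × 18.5) / [18.5 × (0.427 × 4.85 − 0.116) − 1] = 190.3 / 35.17 = 5.412 mg/L.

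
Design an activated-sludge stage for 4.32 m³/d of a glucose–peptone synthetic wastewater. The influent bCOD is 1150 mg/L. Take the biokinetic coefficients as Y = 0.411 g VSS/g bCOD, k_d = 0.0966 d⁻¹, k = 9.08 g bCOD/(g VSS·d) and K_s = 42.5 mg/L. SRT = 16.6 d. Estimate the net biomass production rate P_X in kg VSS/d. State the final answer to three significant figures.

Effluent substrate depends only on kinetics and SRT: S = K_s(1 + k_d θ_c) / [θ_c(Yk − k_d) − 1] = 42.5 × (1 + 0.0966 × 16.6) / [16.6 × (0.411 × 9.08 − 0.0966) − 1] = 110.7 / 59.35 = 1.865 mg/L.
Correct the yield for decay: Y_obs = Y/(1 + k_d θ_c) = 0.411 / (1 + 0.0966 × 16.6) = 0.411 / 2.604 = 0.1579.
ΔS = 1150 − 1.86 = 1148 mg/L, so the substrate removal rate is 4.32 × 1148/1000 = 4.960 kg bCOD/d.
Net biomass production P_X = Y_obs × Q·(S₀ − S) = 0.1579 × 4.960 = 0.7830 kg VSS/d.

P_X ≈ 0.783 kg VSS/d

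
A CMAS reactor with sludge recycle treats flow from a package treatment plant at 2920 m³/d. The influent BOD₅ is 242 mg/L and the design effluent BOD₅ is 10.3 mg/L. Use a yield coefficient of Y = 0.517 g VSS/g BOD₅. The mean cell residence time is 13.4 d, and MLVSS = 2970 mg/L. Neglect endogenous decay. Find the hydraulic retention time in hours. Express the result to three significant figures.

With k_d = 0 the design equation reduces to V = Y Q (S₀−S) θ_c / X = 0.517 × 2920 × (242 − 10.3) × 13.4 / 2970 = 1578 m³.
τ = V/Q = 1578/2920 = 0.5405 d, or 12.97 h.

τ ≈ 13.0 h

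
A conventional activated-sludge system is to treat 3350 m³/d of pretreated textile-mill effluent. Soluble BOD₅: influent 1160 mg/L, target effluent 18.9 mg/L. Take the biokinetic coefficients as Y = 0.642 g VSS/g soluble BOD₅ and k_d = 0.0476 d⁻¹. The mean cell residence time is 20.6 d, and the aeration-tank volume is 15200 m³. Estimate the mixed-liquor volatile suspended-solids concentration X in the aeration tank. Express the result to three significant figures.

X = Y·Q·ΔS·θ_c / [V·(1 + k_d θ_c)] = 0.642 × 3350 × (1160 − 18.9) × 20.6 / [15200 × (1 + 0.0476 × 20.6)] = 1679 mg/L.

X ≈ 1680 mg/L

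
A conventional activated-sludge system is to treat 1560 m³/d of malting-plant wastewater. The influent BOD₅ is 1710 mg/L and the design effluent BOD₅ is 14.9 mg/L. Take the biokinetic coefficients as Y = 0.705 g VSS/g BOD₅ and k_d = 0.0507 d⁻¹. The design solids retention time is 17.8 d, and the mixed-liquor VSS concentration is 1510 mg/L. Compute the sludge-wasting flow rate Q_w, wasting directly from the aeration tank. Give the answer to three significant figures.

From the SRT design equation V = Y Q (S₀−S) θ_c / [X (1 + k_d θ_c)] = 0.705 × 1560 × (1710 − 14.9) × 17.8 / [1510 × (1 + 0.0507 × 17.8)] = 3.32×10^7 / 2873 = 11551 m³.
Wasting from the aeration tank: Q_w = V / θ_c = 11551 / 17.8 = 649.0 m³/d.

Q_w ≈ 649 m³/d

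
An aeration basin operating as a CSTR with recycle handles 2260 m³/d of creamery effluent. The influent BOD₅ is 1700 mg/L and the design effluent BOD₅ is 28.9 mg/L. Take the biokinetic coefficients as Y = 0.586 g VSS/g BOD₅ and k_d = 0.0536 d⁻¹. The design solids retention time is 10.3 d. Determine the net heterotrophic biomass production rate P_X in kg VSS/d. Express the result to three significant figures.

Y_obs = Y / (1 + k_d θ_c) = 0.586 / (1 + 0.0536 × 10.3) = 0.586 / 1.552 = 0.3776.
ΔS = 1700 − 28.9 = 1671 mg/L, so the substrate removal rate is 2260 × 1671/1000 = 3777 kg BOD₅/d.
So the net sludge growth is P_X = 0.3776 × 3777 = 1426 kg VSS/d.

P_X ≈ 1430 kg VSS/d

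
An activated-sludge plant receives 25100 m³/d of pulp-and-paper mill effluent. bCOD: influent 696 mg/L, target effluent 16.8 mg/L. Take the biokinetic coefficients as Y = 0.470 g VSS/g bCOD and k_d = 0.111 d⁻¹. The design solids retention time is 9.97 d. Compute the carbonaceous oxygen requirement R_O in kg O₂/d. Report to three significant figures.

Observed yield with endogenous decay: Y_obs = Y / (1 + k_d·θ_c) = 0.470 / (1 + 0.111 × 9.97) = 0.470 / 2.107 = 0.2231 g VSS/g bCOD.
Substrate removed = Q·(S₀ − S) = 25100 m³/d × (696 − 16.8) g/m³ = 1.7×10^7 g/d = 17048 kg/d.
P_X = Y_obs·Q·(S₀ − S) = 0.2231 × 17048 = 3803 kg VSS/d.
R_O = Q·(S₀ − S) − 1.42·P_X = 17048 − 1.42 × 3803 = 11647 kg O₂/d.

R_O ≈ 11600 kg O₂/d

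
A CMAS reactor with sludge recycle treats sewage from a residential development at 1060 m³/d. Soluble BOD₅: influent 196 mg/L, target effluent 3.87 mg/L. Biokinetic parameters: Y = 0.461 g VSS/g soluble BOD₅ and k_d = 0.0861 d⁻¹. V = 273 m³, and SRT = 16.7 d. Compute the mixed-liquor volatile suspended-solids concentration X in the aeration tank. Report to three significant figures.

X ≈ 2360 mg/L

From V·X·(1 + k_d·θ_c) = Y·Q·(S₀ − S)·θ_c: X = 0.461 × 1060 × (196 − 3.87) × 16.7 / [273 × (1 + 0.0861 × 16.7)] = 2356 mg/L.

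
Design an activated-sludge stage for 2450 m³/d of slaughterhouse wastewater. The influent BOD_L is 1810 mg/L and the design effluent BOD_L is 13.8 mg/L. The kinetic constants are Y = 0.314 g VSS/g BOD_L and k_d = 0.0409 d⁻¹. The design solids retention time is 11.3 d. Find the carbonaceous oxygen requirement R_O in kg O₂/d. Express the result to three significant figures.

Observed yield with endogenous decay: Y_obs = Y / (1 + k_d·θ_c) = 0.314 / (1 + 0.0409 × 11.3) = 0.314 / 1.462 = 0.2147 g VSS/g BOD_L.
Substrate removed = Q·(S₀ − S) = 2450 m³/d × (1810 − 13.8) g/m³ = 4.4×10^6 g/d = 4401 kg/d.
Net sludge production P_X = 0.2147 × 4401 = 945.0 kg VSS/d.
R_O = Q·ΔS − 1.42 P_X = 4401 − 1342 = 3059 kg O₂/d.

R_O ≈ 3060 kg O₂/d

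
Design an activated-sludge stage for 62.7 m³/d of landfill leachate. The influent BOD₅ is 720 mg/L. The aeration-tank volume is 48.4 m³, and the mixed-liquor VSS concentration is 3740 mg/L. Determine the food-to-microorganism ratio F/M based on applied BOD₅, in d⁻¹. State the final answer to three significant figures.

F/M ≈ 0.249 d⁻¹

Food-to-microorganism ratio F/M = Q S₀ / (V X) = 62.7 × 720 / (48.40 × 3740) = 0.2494 d⁻¹.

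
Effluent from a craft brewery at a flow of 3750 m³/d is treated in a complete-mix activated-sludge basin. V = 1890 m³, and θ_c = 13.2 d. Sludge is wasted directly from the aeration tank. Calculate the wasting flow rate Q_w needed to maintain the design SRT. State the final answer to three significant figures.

Q_w ≈ 143 m³/d

Wasting from the aeration tank: Q_w = V / θ_c = 1890 / 13.2 = 143.2 m³/d.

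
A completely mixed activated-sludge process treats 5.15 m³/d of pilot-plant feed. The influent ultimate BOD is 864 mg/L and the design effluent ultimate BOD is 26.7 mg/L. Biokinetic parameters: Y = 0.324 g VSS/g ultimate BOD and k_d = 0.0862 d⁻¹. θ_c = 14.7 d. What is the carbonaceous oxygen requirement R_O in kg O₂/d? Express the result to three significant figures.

R_O ≈ 3.44 kg O₂/d

The observed yield is Y_obs = Y/(1 + k_d·θ_c) = 0.324 / (1 + 0.0862 × 14.7) = 0.324 / 2.267 = 0.1429 g VSS per g ultimate BOD removed.
Q·(S₀ − S) = 5.15 × (864 − 26.7) × 10⁻³ = 4.312 kg/d removed.
Biomass synthesised: P_X = Y_obs × 4.312 = 0.6162 kg VSS/d.
Carbonaceous O₂ demand = substrate oxidised − cell-mass equivalent = 4.312 − 1.42 × 0.6162 = 3.437 kg O₂/d.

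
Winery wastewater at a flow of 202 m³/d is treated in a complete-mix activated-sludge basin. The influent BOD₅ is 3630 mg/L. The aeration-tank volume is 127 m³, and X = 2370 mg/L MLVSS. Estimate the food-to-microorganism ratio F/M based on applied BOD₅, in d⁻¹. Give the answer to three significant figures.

F/M ≈ 2.44 d⁻¹

Food-to-microorganism ratio F/M = Q S₀ / (V X) = 202 × 3630 / (127.0 × 2370) = 2.436 d⁻¹.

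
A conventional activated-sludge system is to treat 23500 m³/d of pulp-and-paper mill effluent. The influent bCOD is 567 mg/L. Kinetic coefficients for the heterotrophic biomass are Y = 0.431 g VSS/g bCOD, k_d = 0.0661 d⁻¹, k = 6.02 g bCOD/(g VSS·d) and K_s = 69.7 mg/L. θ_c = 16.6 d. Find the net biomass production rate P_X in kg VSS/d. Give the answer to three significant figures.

From the Monod/SRT balance for a CMAS, S = K_s·(1+k_d θ_c)/[θ_c·(Y k − k_d) − 1] = 69.7 × (1 + 0.0661 × 16.6) / [16.6 × (0.431 × 6.02 − 0.0661) − 1] = 146.2 / 40.97 = 3.568 mg/L.
The observed yield is Y_obs = Y/(1 + k_d·θ_c) = 0.431 / (1 + 0.0661 × 16.6) = 0.431 / 2.097 = 0.2055 g VSS per g bCOD removed.
Q·(S₀ − S) = 23500 × (567 − 3.57) × 10⁻³ = 13241 kg/d removed.
Biomass produced: P_X = Y_obs·Q·ΔS = 0.2055 × 13241 ≈ 2721 kg VSS/d.

P_X ≈ 2720 kg VSS/d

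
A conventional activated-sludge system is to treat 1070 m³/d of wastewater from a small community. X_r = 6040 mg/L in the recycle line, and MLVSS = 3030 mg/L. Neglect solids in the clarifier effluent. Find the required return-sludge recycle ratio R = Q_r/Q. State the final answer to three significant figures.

Solids balance on the clarifier gives (1+R)X = R·X_r, so R = X/(X_r − X) = 3030 / (6040 − 3030) = 1.007.

R ≈ 1.01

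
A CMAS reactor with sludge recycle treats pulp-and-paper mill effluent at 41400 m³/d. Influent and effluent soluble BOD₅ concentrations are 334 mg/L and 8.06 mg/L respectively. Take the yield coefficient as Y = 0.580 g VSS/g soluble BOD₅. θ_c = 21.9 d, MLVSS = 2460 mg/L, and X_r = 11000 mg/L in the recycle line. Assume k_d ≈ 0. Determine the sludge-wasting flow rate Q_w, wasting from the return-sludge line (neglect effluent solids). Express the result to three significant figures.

Biomass mass balance (decay neglected): V·X = Y·Q·(S₀ − S)·θ_c, so V = 0.580 × 41400 × (334 − 8.06) × 21.9 / 2460 = 69675 m³.
Wasting from the return line (neglecting effluent solids): Q_w = V·X / (θ_c·X_r) = 69675 × 2460 / (21.9 × 11000) = 711.5 m³/d.

Q_w ≈ 711 m³/d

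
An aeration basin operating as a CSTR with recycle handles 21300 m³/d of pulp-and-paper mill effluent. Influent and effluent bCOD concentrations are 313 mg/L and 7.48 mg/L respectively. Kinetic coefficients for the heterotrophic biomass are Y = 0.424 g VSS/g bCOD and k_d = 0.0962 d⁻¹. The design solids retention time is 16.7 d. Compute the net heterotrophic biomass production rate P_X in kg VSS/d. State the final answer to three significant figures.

P_X ≈ 1060 kg VSS/d

Observed yield with endogenous decay: Y_obs = Y / (1 + k_d·θ_c) = 0.424 / (1 + 0.0962 × 16.7) = 0.424 / 2.607 = 0.1627 g VSS/g bCOD.
Mass of bCOD removed per day: Q(S₀ − S) = 21300 × 305.5 g/m³ = 6508 kg/d.
Net biomass production P_X = Y_obs × Q·(S₀ − S) = 0.1627 × 6508 = 1059 kg VSS/d.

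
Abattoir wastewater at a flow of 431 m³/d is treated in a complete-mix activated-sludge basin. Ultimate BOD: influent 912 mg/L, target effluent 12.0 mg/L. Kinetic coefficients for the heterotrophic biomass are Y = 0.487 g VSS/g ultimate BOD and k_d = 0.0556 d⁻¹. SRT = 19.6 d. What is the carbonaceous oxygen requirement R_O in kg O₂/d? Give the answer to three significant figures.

Y_obs = Y / (1 + k_d θ_c) = 0.487 / (1 + 0.0556 × 19.6) = 0.487 / 2.090 = 0.2330.
Q·(S₀ − S) = 431 × (912 − 12.0) × 10⁻³ = 387.9 kg/d removed.
Biomass synthesised: P_X = Y_obs × 387.9 = 90.40 kg VSS/d.
R_O = Q·(S₀ − S) − 1.42·P_X = 387.9 − 1.42 × 90.40 = 259.5 kg O₂/d.

R_O ≈ 260 kg O₂/d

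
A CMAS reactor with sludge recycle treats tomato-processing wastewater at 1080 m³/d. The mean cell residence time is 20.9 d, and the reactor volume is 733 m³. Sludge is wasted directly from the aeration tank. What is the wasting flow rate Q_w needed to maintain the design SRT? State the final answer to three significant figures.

Q_w ≈ 35.1 m³/d

Wasting from the aeration tank: Q_w = V / θ_c = 733.0 / 20.9 = 35.07 m³/d.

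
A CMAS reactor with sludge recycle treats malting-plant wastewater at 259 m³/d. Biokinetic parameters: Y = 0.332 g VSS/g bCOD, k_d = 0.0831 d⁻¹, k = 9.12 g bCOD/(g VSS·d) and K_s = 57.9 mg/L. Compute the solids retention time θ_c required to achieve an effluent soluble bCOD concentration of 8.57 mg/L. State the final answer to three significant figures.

From 1/θ_c = Y·k·S/(K_s + S) − k_d: Y·k·S/(K_s+S) = 0.332 × 9.12 × 8.57 / (57.9 + 8.57) = 0.3904 d⁻¹.
1/θ_c = 0.3904 − 0.0831 = 0.3073 d⁻¹, so θ_c = 3.254 d.

θ_c ≈ 3.25 d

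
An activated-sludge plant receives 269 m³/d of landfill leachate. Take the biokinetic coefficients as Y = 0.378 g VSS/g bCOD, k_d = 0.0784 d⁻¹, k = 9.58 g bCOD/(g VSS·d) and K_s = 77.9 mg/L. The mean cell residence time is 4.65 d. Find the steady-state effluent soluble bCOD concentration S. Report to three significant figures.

S ≈ 6.87 mg/L

Effluent substrate depends only on kinetics and SRT: S = K_s(1 + k_d θ_c) / [θ_c(Yk − k_d) − 1] = 77.9 × (1 + 0.0784 × 4.65) / [4.65 × (0.378 × 9.58 − 0.0784) − 1] = 106.3 / 15.47 = 6.869 mg/L.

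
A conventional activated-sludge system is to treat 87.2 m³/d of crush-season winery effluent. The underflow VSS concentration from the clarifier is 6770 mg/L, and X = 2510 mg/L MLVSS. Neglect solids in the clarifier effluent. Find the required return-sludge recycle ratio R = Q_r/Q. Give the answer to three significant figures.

R ≈ 0.589

Mass balance around the secondary clarifier (neglecting effluent solids): R = X / (X_r − X) = 2510 / (6770 − 2510) = 0.5892.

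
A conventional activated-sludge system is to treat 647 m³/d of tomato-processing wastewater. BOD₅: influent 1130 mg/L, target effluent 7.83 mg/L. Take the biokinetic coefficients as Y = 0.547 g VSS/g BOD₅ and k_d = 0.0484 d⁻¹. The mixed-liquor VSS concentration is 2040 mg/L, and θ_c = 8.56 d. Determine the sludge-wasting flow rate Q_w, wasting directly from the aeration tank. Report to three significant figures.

Q_w ≈ 138 m³/d

Steady-state biomass mass balance: V·X·(1 + k_d·θ_c) = Y·Q·(S₀ − S)·θ_c, so V = 0.547 × 647 × (1130 − 7.83) × 8.56 / [2040 × (1 + 0.0484 × 8.56)] = 3.4×10^6 / 2885 = 1178 m³.
With mixed-liquor wasting, θ_c = V/Q_w, so Q_w = V/θ_c = 1178/8.56 = 137.7 m³/d.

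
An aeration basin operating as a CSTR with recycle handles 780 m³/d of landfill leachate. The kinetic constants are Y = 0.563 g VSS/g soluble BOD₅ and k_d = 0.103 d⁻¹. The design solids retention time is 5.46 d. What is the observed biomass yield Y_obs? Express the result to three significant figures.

Observed yield with endogenous decay: Y_obs = Y / (1 + k_d·θ_c) = 0.563 / (1 + 0.103 × 5.46) = 0.563 / 1.562 = 0.3603 g VSS/g soluble BOD₅.

Y_obs ≈ 0.360 g VSS/g soluble BOD₅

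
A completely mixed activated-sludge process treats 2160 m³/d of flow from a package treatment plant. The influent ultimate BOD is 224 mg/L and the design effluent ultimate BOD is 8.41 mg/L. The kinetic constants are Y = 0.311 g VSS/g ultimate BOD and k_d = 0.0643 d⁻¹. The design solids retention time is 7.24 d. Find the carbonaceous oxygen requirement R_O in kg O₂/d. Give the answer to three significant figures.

Correct the yield for decay: Y_obs = Y/(1 + k_d θ_c) = 0.311 / (1 + 0.0643 × 7.24) = 0.311 / 1.466 = 0.2122.
ΔS = 224 − 8.41 = 215.6 mg/L, so the substrate removal rate is 2160 × 215.6/1000 = 465.7 kg ultimate BOD/d.
Biomass synthesised: P_X = Y_obs × 465.7 = 98.82 kg VSS/d.
R_O = Q·ΔS − 1.42 P_X = 465.7 − 140.3 = 325.3 kg O₂/d.

R_O ≈ 325 kg O₂/d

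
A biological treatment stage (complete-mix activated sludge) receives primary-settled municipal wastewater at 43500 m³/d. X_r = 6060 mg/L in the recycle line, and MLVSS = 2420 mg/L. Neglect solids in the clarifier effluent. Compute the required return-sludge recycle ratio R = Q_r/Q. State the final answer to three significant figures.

R ≈ 0.665

Mass balance around the secondary clarifier (neglecting effluent solids): R = X / (X_r − X) = 2420 / (6060 − 2420) = 0.6648.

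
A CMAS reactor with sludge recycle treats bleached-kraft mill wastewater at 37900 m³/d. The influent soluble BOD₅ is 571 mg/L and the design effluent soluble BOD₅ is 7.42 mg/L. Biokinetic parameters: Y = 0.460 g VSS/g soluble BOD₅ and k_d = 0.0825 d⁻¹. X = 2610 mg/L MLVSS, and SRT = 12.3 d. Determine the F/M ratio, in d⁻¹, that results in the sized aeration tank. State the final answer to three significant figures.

F/M ≈ 0.361 d⁻¹

Steady-state biomass mass balance: V·X·(1 + k_d·θ_c) = Y·Q·(S₀ − S)·θ_c, so V = 0.460 × 37900 × (571 − 7.42) × 12.3 / [2610 × (1 + 0.0825 × 12.3)] = 1.21×10^8 / 5258 = 22982 m³.
F/M = Q·S₀ / (V·X) = 37900 × 571 / (22982 × 2610) = 0.3608 g soluble BOD₅·(g VSS·d)⁻¹.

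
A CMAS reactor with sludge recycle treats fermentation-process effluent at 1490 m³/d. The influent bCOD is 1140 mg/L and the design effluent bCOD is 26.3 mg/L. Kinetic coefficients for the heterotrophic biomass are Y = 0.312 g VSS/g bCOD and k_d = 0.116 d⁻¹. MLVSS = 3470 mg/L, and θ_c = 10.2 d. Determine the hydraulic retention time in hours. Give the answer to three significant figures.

From the SRT design equation V = Y Q (S₀−S) θ_c / [X (1 + k_d θ_c)] = 0.312 × 1490 × (1140 − 26.3) × 10.2 / [3470 × (1 + 0.116 × 10.2)] = 5.28×10^6 / 7576 = 697.1 m³.
τ = V/Q = 697.1/1490 = 0.4678 d, or 11.23 h.

τ ≈ 11.2 h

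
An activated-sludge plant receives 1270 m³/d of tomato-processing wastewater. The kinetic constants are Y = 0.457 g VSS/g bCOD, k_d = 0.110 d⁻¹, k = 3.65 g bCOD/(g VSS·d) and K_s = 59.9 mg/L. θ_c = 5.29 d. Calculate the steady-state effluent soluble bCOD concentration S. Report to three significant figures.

Effluent substrate depends only on kinetics and SRT: S = K_s(1 + k_d θ_c) / [θ_c(Yk − k_d) − 1] = 59.9 × (1 + 0.110 × 5.29) / [5.29 × (0.457 × 3.65 − 0.110) − 1] = 94.76 / 7.242 = 13.08 mg/L.

S ≈ 13.1 mg/L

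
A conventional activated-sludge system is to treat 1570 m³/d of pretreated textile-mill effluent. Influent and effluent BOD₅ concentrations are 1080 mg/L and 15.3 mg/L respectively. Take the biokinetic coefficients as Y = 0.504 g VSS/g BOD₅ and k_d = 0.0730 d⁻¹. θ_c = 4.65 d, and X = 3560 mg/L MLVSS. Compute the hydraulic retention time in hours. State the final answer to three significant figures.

Steady-state biomass mass balance: V·X·(1 + k_d·θ_c) = Y·Q·(S₀ − S)·θ_c, so V = 0.504 × 1570 × (1080 − 15.3) × 4.65 / [3560 × (1 + 0.0730 × 4.65)] = 3.92×10^6 / 4768 = 821.5 m³.
Hydraulic retention time τ = V/Q = 821.5 / 1570 = 0.5233 d = 12.56 h.

τ ≈ 12.6 h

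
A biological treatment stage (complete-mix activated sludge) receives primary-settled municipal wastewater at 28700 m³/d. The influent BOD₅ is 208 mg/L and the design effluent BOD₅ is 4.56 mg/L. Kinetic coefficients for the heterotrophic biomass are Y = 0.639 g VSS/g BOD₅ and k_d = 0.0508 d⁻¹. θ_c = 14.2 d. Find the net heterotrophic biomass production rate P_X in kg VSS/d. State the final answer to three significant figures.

P_X ≈ 2170 kg VSS/d

Correct the yield for decay: Y_obs = Y/(1 + k_d θ_c) = 0.639 / (1 + 0.0508 × 14.2) = 0.639 / 1.721 = 0.3712.
ΔS = 208 − 4.56 = 203.4 mg/L, so the substrate removal rate is 28700 × 203.4/1000 = 5839 kg BOD₅/d.
So the net sludge growth is P_X = 0.3712 × 5839 = 2167 kg VSS/d.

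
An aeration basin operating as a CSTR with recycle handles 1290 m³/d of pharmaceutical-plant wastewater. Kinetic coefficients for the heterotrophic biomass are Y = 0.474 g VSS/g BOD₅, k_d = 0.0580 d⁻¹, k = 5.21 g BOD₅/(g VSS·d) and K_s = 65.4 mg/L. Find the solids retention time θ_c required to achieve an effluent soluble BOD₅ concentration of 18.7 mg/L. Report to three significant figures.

Specific growth rate at S = 18.7 mg/L: μ = YkS/(K_s+S) = 0.474·5.21·18.7/(65.4+18.7) = 0.5491 d⁻¹.
θ_c = 1/(μ − k_d) = 1/(0.5491 − 0.0580) = 1/0.4911 = 2.036 d.

θ_c ≈ 2.04 d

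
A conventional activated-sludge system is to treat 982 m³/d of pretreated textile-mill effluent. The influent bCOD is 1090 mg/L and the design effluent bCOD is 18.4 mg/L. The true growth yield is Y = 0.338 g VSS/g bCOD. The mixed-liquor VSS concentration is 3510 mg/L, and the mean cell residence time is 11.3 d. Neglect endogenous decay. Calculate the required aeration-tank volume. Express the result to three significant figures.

Biomass mass balance (decay neglected): V·X = Y·Q·(S₀ − S)·θ_c, so V = 0.338 × 982 × (1090 − 18.4) × 11.3 / 3510 = 1145 m³.

V ≈ 1150 m³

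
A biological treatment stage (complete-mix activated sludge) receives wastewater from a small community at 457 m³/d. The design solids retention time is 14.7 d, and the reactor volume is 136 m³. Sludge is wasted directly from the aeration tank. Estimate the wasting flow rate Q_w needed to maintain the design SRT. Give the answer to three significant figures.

With mixed-liquor wasting, θ_c = V/Q_w, so Q_w = V/θ_c = 136.0/14.7 = 9.252 m³/d.

Q_w ≈ 9.25 m³/d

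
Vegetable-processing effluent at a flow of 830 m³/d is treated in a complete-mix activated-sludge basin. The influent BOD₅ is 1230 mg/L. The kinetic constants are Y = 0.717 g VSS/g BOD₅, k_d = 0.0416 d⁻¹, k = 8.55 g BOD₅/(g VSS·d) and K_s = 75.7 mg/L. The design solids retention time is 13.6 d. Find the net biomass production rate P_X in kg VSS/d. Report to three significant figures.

From the Monod/SRT balance for a CMAS, S = K_s·(1+k_d θ_c)/[θ_c·(Y k − k_d) − 1] = 75.7 × (1 + 0.0416 × 13.6) / [13.6 × (0.717 × 8.55 − 0.0416) − 1] = 118.5 / 81.81 = 1.449 mg/L.
Observed yield with endogenous decay: Y_obs = Y / (1 + k_d·θ_c) = 0.717 / (1 + 0.0416 × 13.6) = 0.717 / 1.566 = 0.4579 g VSS/g BOD₅.
Substrate removed = Q·(S₀ − S) = 830 m³/d × (1230 − 1.45) g/m³ = 1.02×10^6 g/d = 1020 kg/d.
Net biomass production P_X = Y_obs × Q·(S₀ − S) = 0.4579 × 1020 = 466.9 kg VSS/d.

P_X ≈ 467 kg VSS/d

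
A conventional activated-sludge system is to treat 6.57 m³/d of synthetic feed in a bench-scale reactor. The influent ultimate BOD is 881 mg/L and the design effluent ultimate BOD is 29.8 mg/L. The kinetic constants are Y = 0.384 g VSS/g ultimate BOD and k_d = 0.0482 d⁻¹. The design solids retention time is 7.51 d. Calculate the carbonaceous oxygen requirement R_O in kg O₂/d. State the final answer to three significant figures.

The observed yield is Y_obs = Y/(1 + k_d·θ_c) = 0.384 / (1 + 0.0482 × 7.51) = 0.384 / 1.362 = 0.2819 g VSS per g ultimate BOD removed.
Mass of ultimate BOD removed per day: Q(S₀ − S) = 6.57 × 851.2 g/m³ = 5.592 kg/d.
P_X = Y_obs·Q·(S₀ − S) = 0.2819 × 5.592 = 1.577 kg VSS/d.
R_O = Q·ΔS − 1.42 P_X = 5.592 − 2.239 = 3.353 kg O₂/d.

R_O ≈ 3.35 kg O₂/d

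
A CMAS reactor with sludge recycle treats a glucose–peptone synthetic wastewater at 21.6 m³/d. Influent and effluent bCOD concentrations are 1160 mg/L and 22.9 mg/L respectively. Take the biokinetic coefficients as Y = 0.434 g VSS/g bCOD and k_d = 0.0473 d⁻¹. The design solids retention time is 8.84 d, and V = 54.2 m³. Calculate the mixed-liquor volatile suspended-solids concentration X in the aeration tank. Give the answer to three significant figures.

From V·X·(1 + k_d·θ_c) = Y·Q·(S₀ − S)·θ_c: X = 0.434 × 21.6 × (1160 − 22.9) × 8.84 / [54.2 × (1 + 0.0473 × 8.84)] = 1226 mg/L.

X ≈ 1230 mg/L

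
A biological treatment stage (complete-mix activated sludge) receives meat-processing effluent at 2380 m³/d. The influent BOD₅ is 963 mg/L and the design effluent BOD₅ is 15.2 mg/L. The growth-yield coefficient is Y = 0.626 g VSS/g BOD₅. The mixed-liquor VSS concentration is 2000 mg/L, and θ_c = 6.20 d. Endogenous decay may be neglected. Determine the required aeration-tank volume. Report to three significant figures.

Biomass mass balance (decay neglected): V·X = Y·Q·(S₀ − S)·θ_c, so V = 0.626 × 2380 × (963 − 15.2) × 6.20 / 2000 = 4378 m³.

V ≈ 4380 m³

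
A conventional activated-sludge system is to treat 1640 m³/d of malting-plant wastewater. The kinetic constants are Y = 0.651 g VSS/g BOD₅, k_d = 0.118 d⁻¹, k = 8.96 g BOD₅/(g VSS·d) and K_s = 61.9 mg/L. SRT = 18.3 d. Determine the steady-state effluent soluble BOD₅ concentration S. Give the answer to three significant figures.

S ≈ 1.89 mg/L

Effluent substrate depends only on kinetics and SRT: S = K_s(1 + k_d θ_c) / [θ_c(Yk − k_d) − 1] = 61.9 × (1 + 0.118 × 18.3) / [18.3 × (0.651 × 8.96 − 0.118) − 1] = 195.6 / 103.6 = 1.888 mg/L.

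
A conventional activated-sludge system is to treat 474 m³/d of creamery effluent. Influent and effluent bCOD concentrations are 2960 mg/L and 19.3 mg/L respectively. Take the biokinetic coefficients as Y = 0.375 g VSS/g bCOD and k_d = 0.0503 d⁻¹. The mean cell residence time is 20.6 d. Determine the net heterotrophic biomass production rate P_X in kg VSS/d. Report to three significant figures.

P_X ≈ 257 kg VSS/d

Observed yield with endogenous decay: Y_obs = Y / (1 + k_d·θ_c) = 0.375 / (1 + 0.0503 × 20.6) = 0.375 / 2.036 = 0.1842 g VSS/g bCOD.
Mass of bCOD removed per day: Q(S₀ − S) = 474 × 2941 g/m³ = 1394 kg/d.
P_X = Y_obs · Q(S₀ − S) = 0.1842 × 1394 = 256.7 kg VSS/d.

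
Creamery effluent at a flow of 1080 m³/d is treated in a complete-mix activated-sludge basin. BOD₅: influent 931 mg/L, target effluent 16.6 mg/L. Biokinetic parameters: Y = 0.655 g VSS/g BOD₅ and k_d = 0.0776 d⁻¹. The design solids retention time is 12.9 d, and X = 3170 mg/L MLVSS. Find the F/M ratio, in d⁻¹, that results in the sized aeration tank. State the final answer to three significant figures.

From the SRT design equation V = Y Q (S₀−S) θ_c / [X (1 + k_d θ_c)] = 0.655 × 1080 × (931 − 16.6) × 12.9 / [3170 × (1 + 0.0776 × 12.9)] = 8.34×10^6 / 6343 = 1315 m³.
F/M = applied load / biomass = Q·S₀/(V·X) = 1080 × 931 / (1315 × 3170) = 0.2411 d⁻¹.

F/M ≈ 0.241 d⁻¹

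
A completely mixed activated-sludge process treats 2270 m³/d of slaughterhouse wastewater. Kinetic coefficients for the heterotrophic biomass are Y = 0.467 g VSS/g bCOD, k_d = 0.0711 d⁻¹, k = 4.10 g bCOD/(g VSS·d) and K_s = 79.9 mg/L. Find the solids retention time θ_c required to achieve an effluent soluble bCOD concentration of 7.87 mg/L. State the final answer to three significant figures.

θ_c ≈ 9.94 d

From 1/θ_c = Y·k·S/(K_s + S) − k_d: Y·k·S/(K_s+S) = 0.467 × 4.10 × 7.87 / (79.9 + 7.87) = 0.1717 d⁻¹.
θ_c = 1/(μ − k_d) = 1/(0.1717 − 0.0711) = 1/0.1006 = 9.942 d.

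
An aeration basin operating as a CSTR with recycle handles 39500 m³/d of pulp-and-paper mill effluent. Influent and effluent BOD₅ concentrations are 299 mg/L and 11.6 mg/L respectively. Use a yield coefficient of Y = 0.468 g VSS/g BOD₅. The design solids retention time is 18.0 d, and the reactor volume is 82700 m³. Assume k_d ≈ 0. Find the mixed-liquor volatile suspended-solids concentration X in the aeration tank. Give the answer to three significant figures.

Without decay, X = Y Q (S₀−S) θ_c / V = 0.468 × 39500 × (299 − 11.6) × 18.0 / 82700 = 1156 mg/L.

X ≈ 1160 mg/L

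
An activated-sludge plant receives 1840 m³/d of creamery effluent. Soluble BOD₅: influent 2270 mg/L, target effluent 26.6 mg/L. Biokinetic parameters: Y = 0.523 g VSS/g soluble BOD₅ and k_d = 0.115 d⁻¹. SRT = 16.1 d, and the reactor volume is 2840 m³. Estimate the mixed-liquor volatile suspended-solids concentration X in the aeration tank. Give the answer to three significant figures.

Solving the biomass balance for X: X = Y Q (S₀−S) θ_c / [V (1+k_d θ_c)] = 0.523 × 1840 × (2270 − 26.6) × 16.1 / [2840 × (1 + 0.115 × 16.1)] = 4292 mg/L.

X ≈ 4290 mg/L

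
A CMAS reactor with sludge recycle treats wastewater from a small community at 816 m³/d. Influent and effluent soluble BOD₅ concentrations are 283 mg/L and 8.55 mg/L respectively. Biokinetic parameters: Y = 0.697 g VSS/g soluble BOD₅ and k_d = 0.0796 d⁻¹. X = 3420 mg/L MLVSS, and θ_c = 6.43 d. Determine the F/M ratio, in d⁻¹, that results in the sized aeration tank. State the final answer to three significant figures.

F/M ≈ 0.348 d⁻¹

Rearranging the biomass balance for a CMAS with decay, V = Y·Q·ΔS·θ_c / [X·(1+k_d θ_c)] = 0.697 × 816 × (283 − 8.55) × 6.43 / [3420 × (1 + 0.0796 × 6.43)] = 1×10^6 / 5170 = 194.1 m³.
Food-to-microorganism ratio F/M = Q S₀ / (V X) = 816 × 283 / (194.1 × 3420) = 0.3478 d⁻¹.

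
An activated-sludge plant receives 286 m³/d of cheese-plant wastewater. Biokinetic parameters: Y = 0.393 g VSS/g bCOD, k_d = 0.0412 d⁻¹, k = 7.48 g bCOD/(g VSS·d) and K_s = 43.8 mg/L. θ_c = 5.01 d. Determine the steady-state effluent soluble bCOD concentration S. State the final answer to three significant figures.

Effluent substrate depends only on kinetics and SRT: S = K_s(1 + k_d θ_c) / [θ_c(Yk − k_d) − 1] = 43.8 × (1 + 0.0412 × 5.01) / [5.01 × (0.393 × 7.48 − 0.0412) − 1] = 52.84 / 13.52 = 3.908 mg/L.

S ≈ 3.91 mg/L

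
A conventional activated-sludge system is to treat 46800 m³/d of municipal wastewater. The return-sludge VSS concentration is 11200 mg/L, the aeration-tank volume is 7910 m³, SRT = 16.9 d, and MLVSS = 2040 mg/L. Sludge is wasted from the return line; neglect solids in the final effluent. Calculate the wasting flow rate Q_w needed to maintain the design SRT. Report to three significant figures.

θ_c = V·X/(Q_w·X_r) when wasting from the recycle, so Q_w = V·X/(θ_c·X_r) = 7910 × 2040 / (16.9 × 11200) = 85.25 m³/d.

Q_w ≈ 85.3 m³/d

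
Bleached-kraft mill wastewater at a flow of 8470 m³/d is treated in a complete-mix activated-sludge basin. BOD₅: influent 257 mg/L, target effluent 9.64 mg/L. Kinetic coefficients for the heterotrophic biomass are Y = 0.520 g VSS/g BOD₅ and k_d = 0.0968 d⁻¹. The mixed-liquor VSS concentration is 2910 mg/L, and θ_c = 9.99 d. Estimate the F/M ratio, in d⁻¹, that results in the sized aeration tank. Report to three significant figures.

F/M ≈ 0.393 d⁻¹

From the SRT design equation V = Y Q (S₀−S) θ_c / [X (1 + k_d θ_c)] = 0.520 × 8470 × (257 − 9.64) × 9.99 / [2910 × (1 + 0.0968 × 9.99)] = 1.09×10^7 / 5724 = 1901 m³.
F/M = Q·S₀ / (V·X) = 8470 × 257 / (1901 × 2910) = 0.3934 g BOD₅·(g VSS·d)⁻¹.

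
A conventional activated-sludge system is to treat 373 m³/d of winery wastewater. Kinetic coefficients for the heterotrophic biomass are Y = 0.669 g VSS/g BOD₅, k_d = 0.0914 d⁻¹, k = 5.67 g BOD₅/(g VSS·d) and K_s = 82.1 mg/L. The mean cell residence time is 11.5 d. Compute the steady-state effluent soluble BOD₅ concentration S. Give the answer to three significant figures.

S ≈ 4.05 mg/L

From the Monod/SRT balance for a CMAS, S = K_s·(1+k_d θ_c)/[θ_c·(Y k − k_d) − 1] = 82.1 × (1 + 0.0914 × 11.5) / [11.5 × (0.669 × 5.67 − 0.0914) − 1] = 168.4 / 41.57 = 4.051 mg/L.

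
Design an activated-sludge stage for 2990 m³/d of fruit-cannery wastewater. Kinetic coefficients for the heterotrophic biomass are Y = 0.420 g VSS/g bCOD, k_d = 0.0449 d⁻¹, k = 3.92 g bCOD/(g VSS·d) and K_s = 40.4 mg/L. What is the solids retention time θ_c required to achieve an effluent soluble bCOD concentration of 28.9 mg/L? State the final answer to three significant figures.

At the target effluent, Y k S/(K_s+S) = 0.420×3.92×28.9/69.30 = 0.6866 d⁻¹.
1/θ_c = 0.6866 − 0.0449 = 0.6417 d⁻¹, so θ_c = 1.558 d.

θ_c ≈ 1.56 d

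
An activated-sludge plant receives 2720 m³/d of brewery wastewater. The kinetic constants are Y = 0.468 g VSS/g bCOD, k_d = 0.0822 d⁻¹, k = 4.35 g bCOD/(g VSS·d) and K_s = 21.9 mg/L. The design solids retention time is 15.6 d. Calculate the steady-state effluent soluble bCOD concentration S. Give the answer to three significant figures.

Effluent substrate depends only on kinetics and SRT: S = K_s(1 + k_d θ_c) / [θ_c(Yk − k_d) − 1] = 21.9 × (1 + 0.0822 × 15.6) / [15.6 × (0.468 × 4.35 − 0.0822) − 1] = 49.98 / 29.48 = 1.696 mg/L.

S ≈ 1.70 mg/L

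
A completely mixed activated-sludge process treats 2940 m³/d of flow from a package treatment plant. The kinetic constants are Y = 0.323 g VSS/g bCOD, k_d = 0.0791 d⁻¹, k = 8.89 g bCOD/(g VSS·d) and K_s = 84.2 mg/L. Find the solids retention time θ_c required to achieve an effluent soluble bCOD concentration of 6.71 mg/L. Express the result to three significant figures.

θ_c ≈ 7.53 d

At the target effluent, Y k S/(K_s+S) = 0.323×8.89×6.71/90.91 = 0.2119 d⁻¹.
1/θ_c = 0.2119 − 0.0791 = 0.1328 d⁻¹, so θ_c = 7.528 d.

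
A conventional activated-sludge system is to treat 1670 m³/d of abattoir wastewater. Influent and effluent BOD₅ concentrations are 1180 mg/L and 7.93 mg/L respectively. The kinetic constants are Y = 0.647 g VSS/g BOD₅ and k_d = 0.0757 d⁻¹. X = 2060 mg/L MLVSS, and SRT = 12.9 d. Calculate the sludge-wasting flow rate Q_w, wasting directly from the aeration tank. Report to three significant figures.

Rearranging the biomass balance for a CMAS with decay, V = Y·Q·ΔS·θ_c / [X·(1+k_d θ_c)] = 0.647 × 1670 × (1180 − 7.93) × 12.9 / [2060 × (1 + 0.0757 × 12.9)] = 1.63×10^7 / 4072 = 4012 m³.
With mixed-liquor wasting, θ_c = V/Q_w, so Q_w = V/θ_c = 4012/12.9 = 311.0 m³/d.

Q_w ≈ 311 m³/d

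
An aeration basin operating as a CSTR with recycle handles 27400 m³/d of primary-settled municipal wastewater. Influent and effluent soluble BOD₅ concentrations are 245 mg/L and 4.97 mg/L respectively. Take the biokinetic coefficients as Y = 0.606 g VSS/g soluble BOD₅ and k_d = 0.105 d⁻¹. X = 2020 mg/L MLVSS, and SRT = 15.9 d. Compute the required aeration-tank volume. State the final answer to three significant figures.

V ≈ 11800 m³

Steady-state biomass mass balance: V·X·(1 + k_d·θ_c) = Y·Q·(S₀ − S)·θ_c, so V = 0.606 × 27400 × (245 − 4.97) × 15.9 / [2020 × (1 + 0.105 × 15.9)] = 6.34×10^7 / 5392 = 11752 m³.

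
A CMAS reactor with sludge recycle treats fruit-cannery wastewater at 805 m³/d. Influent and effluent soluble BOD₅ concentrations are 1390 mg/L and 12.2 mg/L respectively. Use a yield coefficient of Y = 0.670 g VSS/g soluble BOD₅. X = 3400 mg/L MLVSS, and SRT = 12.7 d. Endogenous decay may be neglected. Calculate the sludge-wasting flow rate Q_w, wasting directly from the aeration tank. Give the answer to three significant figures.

Q_w ≈ 219 m³/d

V·X = Y·Q·ΔS·θ_c gives V = 0.670 × 805 × (1390 − 12.2) × 12.7 / 3400 = 2776 m³.
With mixed-liquor wasting, θ_c = V/Q_w, so Q_w = V/θ_c = 2776/12.7 = 218.6 m³/d.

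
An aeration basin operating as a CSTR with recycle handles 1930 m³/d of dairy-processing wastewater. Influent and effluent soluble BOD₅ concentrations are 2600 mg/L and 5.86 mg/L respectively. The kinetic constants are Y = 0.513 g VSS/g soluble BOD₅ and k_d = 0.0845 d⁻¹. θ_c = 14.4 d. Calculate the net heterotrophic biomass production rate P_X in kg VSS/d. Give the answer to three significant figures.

Correct the yield for decay: Y_obs = Y/(1 + k_d θ_c) = 0.513 / (1 + 0.0845 × 14.4) = 0.513 / 2.217 = 0.2314.
ΔS = 2600 − 5.86 = 2594 mg/L, so the substrate removal rate is 1930 × 2594/1000 = 5007 kg soluble BOD₅/d.
P_X = Y_obs · Q(S₀ − S) = 0.2314 × 5007 = 1159 kg VSS/d.

P_X ≈ 1160 kg VSS/d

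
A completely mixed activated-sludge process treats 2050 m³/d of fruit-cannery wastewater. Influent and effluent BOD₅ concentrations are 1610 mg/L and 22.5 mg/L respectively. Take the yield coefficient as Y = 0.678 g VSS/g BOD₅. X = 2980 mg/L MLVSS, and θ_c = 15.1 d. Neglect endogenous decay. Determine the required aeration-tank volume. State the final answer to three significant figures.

V ≈ 11200 m³

V·X = Y·Q·ΔS·θ_c gives V = 0.678 × 2050 × (1610 − 22.5) × 15.1 / 2980 = 11180 m³.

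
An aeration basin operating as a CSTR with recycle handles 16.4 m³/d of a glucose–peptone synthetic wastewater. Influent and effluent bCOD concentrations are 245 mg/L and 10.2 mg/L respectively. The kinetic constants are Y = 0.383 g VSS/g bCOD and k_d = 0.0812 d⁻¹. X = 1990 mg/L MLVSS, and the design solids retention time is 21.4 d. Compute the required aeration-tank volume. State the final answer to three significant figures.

V ≈ 5.79 m³

Steady-state biomass mass balance: V·X·(1 + k_d·θ_c) = Y·Q·(S₀ − S)·θ_c, so V = 0.383 × 16.4 × (245 − 10.2) × 21.4 / [1990 × (1 + 0.0812 × 21.4)] = 3.16×10^4 / 5448 = 5.793 m³.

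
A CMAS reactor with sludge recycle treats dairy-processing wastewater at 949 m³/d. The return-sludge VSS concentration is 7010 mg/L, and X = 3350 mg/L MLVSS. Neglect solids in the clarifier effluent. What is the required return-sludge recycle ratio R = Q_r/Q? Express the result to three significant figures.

R ≈ 0.915

Mass balance around the secondary clarifier (neglecting effluent solids): R = X / (X_r − X) = 3350 / (7010 − 3350) = 0.9153.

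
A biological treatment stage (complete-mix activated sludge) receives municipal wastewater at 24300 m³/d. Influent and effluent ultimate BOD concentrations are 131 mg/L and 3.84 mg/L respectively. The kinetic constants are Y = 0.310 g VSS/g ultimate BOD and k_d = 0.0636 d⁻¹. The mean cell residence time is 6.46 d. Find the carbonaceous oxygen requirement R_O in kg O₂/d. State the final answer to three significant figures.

R_O ≈ 2130 kg O₂/d

Correct the yield for decay: Y_obs = Y/(1 + k_d θ_c) = 0.310 / (1 + 0.0636 × 6.46) = 0.310 / 1.411 = 0.2197.
Mass of ultimate BOD removed per day: Q(S₀ − S) = 24300 × 127.2 g/m³ = 3090 kg/d.
P_X = Y_obs·Q·(S₀ − S) = 0.2197 × 3090 = 678.9 kg VSS/d.
R_O = Q·ΔS − 1.42 P_X = 3090 − 964.1 = 2126 kg O₂/d.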